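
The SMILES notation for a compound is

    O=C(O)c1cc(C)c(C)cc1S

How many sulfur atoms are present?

1

Scan the SMILES for S atoms (remember two-letter symbols like Cl and Br are single atoms).
Sulfur count: 1.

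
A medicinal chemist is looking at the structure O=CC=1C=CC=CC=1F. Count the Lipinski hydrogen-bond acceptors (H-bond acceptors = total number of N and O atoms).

N atoms: 0; O atoms: 1.
Lipinski HBA = 0 + 1 = 1.

1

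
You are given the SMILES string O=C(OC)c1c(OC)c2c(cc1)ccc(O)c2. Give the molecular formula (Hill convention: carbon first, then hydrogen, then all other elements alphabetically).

Walk through each heavy atom and fill implicit hydrogens from standard valence (C 4, N 3, O 2, S 2, halogen 1); for lowercase aromatic atoms, an aromatic c carries 1 H when it has two neighbours and 0 H with three, and aromatic n carries 0 H:
  atom 1: O, bond orders sum to 2 (valence 2) → 0 H
  atom 2: C, bond orders sum to 4 (valence 4) → 0 H
  atom 3: O, bond orders sum to 2 (valence 2) → 0 H
  atom 4: C, bond orders sum to 1 (valence 4) → 3 H
  atom 5: aromatic c, 3 neighbours → 0 H
  atom 6: aromatic c, 3 neighbours → 0 H
  atom 7: O, bond orders sum to 2 (valence 2) → 0 H
  atom 8: C, bond orders sum to 1 (valence 4) → 3 H
  atom 9: aromatic c, 3 neighbours → 0 H
  atom 10: aromatic c, 3 neighbours → 0 H
  atom 11: aromatic c, 2 neighbours → 1 H
  atom 12: aromatic c, 2 neighbours → 1 H
  atom 13: aromatic c, 2 neighbours → 1 H
  atom 14: aromatic c, 2 neighbours → 1 H
  atom 15: aromatic c, 3 neighbours → 0 H
  atom 16: O, bond orders sum to 1 (valence 2) → 1 H
  atom 17: aromatic c, 2 neighbours → 1 H
Totals → C:13, H:12, O:4.
In Hill order: C13H12O4.

C13H12O4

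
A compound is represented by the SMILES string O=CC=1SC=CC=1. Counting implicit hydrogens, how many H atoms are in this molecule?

4

Walk through each heavy atom and fill implicit hydrogens from standard valence (C 4, N 3, O 2, S 2, halogen 1):
  atom 1: O, bond orders sum to 2 (valence 2) → 0 H
  atom 2: C, bond orders sum to 3 (valence 4) → 1 H
  atom 3: C, bond orders sum to 4 (valence 4) → 0 H
  atom 4: S, bond orders sum to 2 (valence 2) → 0 H
  atom 5: C, bond orders sum to 3 (valence 4) → 1 H
  atom 6: C, bond orders sum to 3 (valence 4) → 1 H
  atom 7: C, bond orders sum to 3 (valence 4) → 1 H
Total hydrogens: 4.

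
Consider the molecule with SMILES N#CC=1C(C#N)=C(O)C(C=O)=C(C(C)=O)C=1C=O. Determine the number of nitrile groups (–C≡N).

The nitrile motif appears at heavy-atom positions 2, 5 in the SMILES.
Other groups present: 2 aldehyde, 1 hydroxyl, 1 ketone.
Nitrile count: 2.

2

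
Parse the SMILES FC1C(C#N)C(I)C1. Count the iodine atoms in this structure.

Scan the SMILES for I atoms (remember two-letter symbols like Cl and Br are single atoms).
Iodine count: 1.

1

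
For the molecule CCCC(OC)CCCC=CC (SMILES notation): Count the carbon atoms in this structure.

Count every carbon token in the SMILES (each C, including those in ring-closure positions and inside branches).
Carbon count: 11.

11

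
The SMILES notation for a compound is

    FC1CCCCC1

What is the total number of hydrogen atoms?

Walk through each heavy atom and fill implicit hydrogens from standard valence (C 4, N 3, O 2, S 2, halogen 1):
  atom 1: F (halogen, monovalent) → 0 H
  atom 2: C, bond orders sum to 3 (valence 4) → 1 H
  atom 3: C, bond orders sum to 2 (valence 4) → 2 H
  atom 4: C, bond orders sum to 2 (valence 4) → 2 H
  atom 5: C, bond orders sum to 2 (valence 4) → 2 H
  atom 6: C, bond orders sum to 2 (valence 4) → 2 H
  atom 7: C, bond orders sum to 2 (valence 4) → 2 H
Total hydrogens: 11.

11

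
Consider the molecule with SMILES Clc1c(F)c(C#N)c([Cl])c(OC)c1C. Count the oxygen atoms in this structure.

1

Scan the SMILES for O atoms (remember two-letter symbols like Cl and Br are single atoms).
Oxygen count: 1.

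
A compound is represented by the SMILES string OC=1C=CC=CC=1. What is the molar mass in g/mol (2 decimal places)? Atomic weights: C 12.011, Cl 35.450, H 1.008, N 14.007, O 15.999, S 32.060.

First, the molecular formula is C6H6O (counting implicit H from valence).
  C: 6 × 12.011 = 72.066
  H: 6 × 1.008 = 6.048
  O: 1 × 15.999 = 15.999
Sum: 6×12.011 + 6×1.008 + 1×15.999 = 94.113 → 94.11 g/mol.

94.11 g/mol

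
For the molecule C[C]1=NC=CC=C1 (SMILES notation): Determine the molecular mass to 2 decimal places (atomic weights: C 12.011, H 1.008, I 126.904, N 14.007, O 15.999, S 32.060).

First, the molecular formula is C6H7N (counting implicit H from valence).
  C: 6 × 12.011 = 72.066
  H: 7 × 1.008 = 7.056
  N: 1 × 14.007 = 14.007
Sum: 6×12.011 + 7×1.008 + 1×14.007 = 93.129 → 93.13 g/mol.

93.13 g/mol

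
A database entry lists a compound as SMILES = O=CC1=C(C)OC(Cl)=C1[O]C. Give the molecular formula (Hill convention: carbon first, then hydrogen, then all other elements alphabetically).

Walk through each heavy atom and fill implicit hydrogens from standard valence (C 4, N 3, O 2, S 2, halogen 1):
  atom 1: O, bond orders sum to 2 (valence 2) → 0 H
  atom 2: C, bond orders sum to 3 (valence 4) → 1 H
  atom 3: C, bond orders sum to 4 (valence 4) → 0 H
  atom 4: C, bond orders sum to 4 (valence 4) → 0 H
  atom 5: C, bond orders sum to 1 (valence 4) → 3 H
  atom 6: O, bond orders sum to 2 (valence 2) → 0 H
  atom 7: C, bond orders sum to 4 (valence 4) → 0 H
  atom 8: Cl (halogen, monovalent) → 0 H
  atom 9: C, bond orders sum to 4 (valence 4) → 0 H
  atom 10: O with explicit H count 0
  atom 11: C, bond orders sum to 1 (valence 4) → 3 H
Totals → C:7, H:7, Cl:1, O:3.

C7H7ClO3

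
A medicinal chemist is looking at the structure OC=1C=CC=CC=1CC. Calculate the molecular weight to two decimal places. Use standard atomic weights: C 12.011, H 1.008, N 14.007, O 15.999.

First, the molecular formula is C8H10O (counting implicit H from valence).
  C: 8 × 12.011 = 96.088
  H: 10 × 1.008 = 10.080
  O: 1 × 15.999 = 15.999
Sum: 8×12.011 + 10×1.008 + 1×15.999 = 122.167 → 122.17 g/mol.

122.17 g/mol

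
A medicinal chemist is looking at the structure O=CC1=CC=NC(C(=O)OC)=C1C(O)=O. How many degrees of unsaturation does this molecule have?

Degree of unsaturation = (number of rings) + (number of π bonds).
Ring closures in the SMILES: 1.
π bonds: 6 double bonds (each 1 DoU) → 6 DoU from unsaturation.
Total DoU = 1 + 6 = 7.

7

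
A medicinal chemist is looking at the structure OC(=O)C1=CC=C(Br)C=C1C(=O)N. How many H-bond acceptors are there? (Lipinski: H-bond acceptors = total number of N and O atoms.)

4

N atoms: 1; O atoms: 3.
Lipinski HBA = 1 + 3 = 4.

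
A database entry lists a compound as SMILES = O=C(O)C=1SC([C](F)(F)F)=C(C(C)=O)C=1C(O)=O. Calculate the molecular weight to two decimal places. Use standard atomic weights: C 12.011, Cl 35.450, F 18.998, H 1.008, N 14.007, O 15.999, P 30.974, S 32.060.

282.19 g/mol

First, the molecular formula is C9H5F3O5S (counting implicit H from valence).
  C: 9 × 12.011 = 108.099
  F: 3 × 18.998 = 56.994
  H: 5 × 1.008 = 5.040
  O: 5 × 15.999 = 79.995
  S: 1 × 32.060 = 32.060
Sum: 9×12.011 + 3×18.998 + 5×1.008 + 5×15.999 + 1×32.060 = 282.188 → 282.19 g/mol.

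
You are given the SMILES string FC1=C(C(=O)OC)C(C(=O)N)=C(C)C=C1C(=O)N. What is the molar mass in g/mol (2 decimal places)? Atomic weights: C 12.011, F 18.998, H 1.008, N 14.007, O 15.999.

First, the molecular formula is C11H11FN2O4 (counting implicit H from valence).
  C: 11 × 12.011 = 132.121
  F: 1 × 18.998 = 18.998
  H: 11 × 1.008 = 11.088
  N: 2 × 14.007 = 28.014
  O: 4 × 15.999 = 63.996
Sum: 11×12.011 + 1×18.998 + 11×1.008 + 2×14.007 + 4×15.999 = 254.217 → 254.22 g/mol.

254.22 g/mol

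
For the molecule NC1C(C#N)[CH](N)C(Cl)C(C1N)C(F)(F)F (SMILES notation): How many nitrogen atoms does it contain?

4

Scan the SMILES for N atoms (remember two-letter symbols like Cl and Br are single atoms).
Nitrogen count: 4.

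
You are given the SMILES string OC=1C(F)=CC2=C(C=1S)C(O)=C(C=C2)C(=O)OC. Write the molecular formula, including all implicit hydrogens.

C12H9FO4S

Walk through each heavy atom and fill implicit hydrogens from standard valence (C 4, N 3, O 2, S 2, halogen 1):
  atom 1: O, bond orders sum to 1 (valence 2) → 1 H
  atom 2: C, bond orders sum to 4 (valence 4) → 0 H
  atom 3: C, bond orders sum to 4 (valence 4) → 0 H
  atom 4: F (halogen, monovalent) → 0 H
  atom 5: C, bond orders sum to 3 (valence 4) → 1 H
  atom 6: C, bond orders sum to 4 (valence 4) → 0 H
  atom 7: C, bond orders sum to 4 (valence 4) → 0 H
  atom 8: C, bond orders sum to 4 (valence 4) → 0 H
  atom 9: S, bond orders sum to 1 (valence 2) → 1 H
  atom 10: C, bond orders sum to 4 (valence 4) → 0 H
  atom 11: O, bond orders sum to 1 (valence 2) → 1 H
  atom 12: C, bond orders sum to 4 (valence 4) → 0 H
  atom 13: C, bond orders sum to 3 (valence 4) → 1 H
  atom 14: C, bond orders sum to 3 (valence 4) → 1 H
  atom 15: C, bond orders sum to 4 (valence 4) → 0 H
  atom 16: O, bond orders sum to 2 (valence 2) → 0 H
  atom 17: O, bond orders sum to 2 (valence 2) → 0 H
  atom 18: C, bond orders sum to 1 (valence 4) → 3 H
Totals → C:12, H:9, F:1, O:4, S:1.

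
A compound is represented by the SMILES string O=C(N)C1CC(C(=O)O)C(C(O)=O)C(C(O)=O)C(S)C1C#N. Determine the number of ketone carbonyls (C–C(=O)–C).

Scan the SMILES for the ketone motif — none present.
Groups that are present: 1 amide, 3 carboxylic acid, 1 nitrile, 1 thiol.

0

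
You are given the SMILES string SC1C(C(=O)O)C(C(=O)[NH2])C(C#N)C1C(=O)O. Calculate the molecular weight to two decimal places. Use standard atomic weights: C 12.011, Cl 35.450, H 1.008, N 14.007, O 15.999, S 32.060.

258.25 g/mol

First, the molecular formula is C9H10N2O5S (counting implicit H from valence).
  C: 9 × 12.011 = 108.099
  H: 10 × 1.008 = 10.080
  N: 2 × 14.007 = 28.014
  O: 5 × 15.999 = 79.995
  S: 1 × 32.060 = 32.060
Sum: 9×12.011 + 10×1.008 + 2×14.007 + 5×15.999 + 1×32.060 = 258.248 → 258.25 g/mol.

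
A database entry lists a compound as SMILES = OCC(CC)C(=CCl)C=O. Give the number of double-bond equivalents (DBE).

Molecular formula: C7H11ClO2.
DoU = (2C + 2 + N − H − X) / 2, where X is the halogen count and O/S are ignored.
    = (2·7 + 2 + 0 − 11 − 1) / 2 = 4 / 2 = 2.

2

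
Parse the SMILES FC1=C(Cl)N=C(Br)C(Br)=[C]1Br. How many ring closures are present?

In SMILES, each pair of matching ring-closure digits denotes one ring-closing bond; the number of such bonds equals the number of independent rings.
Ring-closure bonds here: 1.

1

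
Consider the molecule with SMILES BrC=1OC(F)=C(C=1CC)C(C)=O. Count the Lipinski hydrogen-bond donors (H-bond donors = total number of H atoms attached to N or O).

Donors: find every N or O and count the H atoms it carries.
  atom 3 (O): bond orders sum to 2 → 0 H
  atom 12 (O): bond orders sum to 2 → 0 H
Lipinski HBD = 0.

0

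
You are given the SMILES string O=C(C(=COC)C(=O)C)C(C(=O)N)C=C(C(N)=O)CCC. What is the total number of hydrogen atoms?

Walk through each heavy atom and fill implicit hydrogens from standard valence (C 4, N 3, O 2, S 2, halogen 1):
  atom 1: O, bond orders sum to 2 (valence 2) → 0 H
  atom 2: C, bond orders sum to 4 (valence 4) → 0 H
  atom 3: C, bond orders sum to 4 (valence 4) → 0 H
  atom 4: C, bond orders sum to 3 (valence 4) → 1 H
  atom 5: O, bond orders sum to 2 (valence 2) → 0 H
  atom 6: C, bond orders sum to 1 (valence 4) → 3 H
  atom 7: C, bond orders sum to 4 (valence 4) → 0 H
  atom 8: O, bond orders sum to 2 (valence 2) → 0 H
  atom 9: C, bond orders sum to 1 (valence 4) → 3 H
  atom 10: C, bond orders sum to 3 (valence 4) → 1 H
  atom 11: C, bond orders sum to 4 (valence 4) → 0 H
  atom 12: O, bond orders sum to 2 (valence 2) → 0 H
  atom 13: N, bond orders sum to 1 (valence 3) → 2 H
  atom 14: C, bond orders sum to 3 (valence 4) → 1 H
  atom 15: C, bond orders sum to 4 (valence 4) → 0 H
  atom 16: C, bond orders sum to 4 (valence 4) → 0 H
  atom 17: N, bond orders sum to 1 (valence 3) → 2 H
  atom 18: O, bond orders sum to 2 (valence 2) → 0 H
  atom 19: C, bond orders sum to 2 (valence 4) → 2 H
  atom 20: C, bond orders sum to 2 (valence 4) → 2 H
  atom 21: C, bond orders sum to 1 (valence 4) → 3 H
Total hydrogens: 20.

20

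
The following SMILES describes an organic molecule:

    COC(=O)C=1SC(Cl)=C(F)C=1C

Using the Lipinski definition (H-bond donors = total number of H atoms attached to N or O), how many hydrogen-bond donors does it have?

Donors: find every N or O and count the H atoms it carries.
  atom 2 (O): bond orders sum to 2 → 0 H
  atom 4 (O): bond orders sum to 2 → 0 H
Lipinski HBD = 0.

0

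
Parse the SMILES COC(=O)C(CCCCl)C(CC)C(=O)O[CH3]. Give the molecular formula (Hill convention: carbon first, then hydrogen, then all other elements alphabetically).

Walk through each heavy atom and fill implicit hydrogens from standard valence (C 4, N 3, O 2, S 2, halogen 1):
  atom 1: C, bond orders sum to 1 (valence 4) → 3 H
  atom 2: O, bond orders sum to 2 (valence 2) → 0 H
  atom 3: C, bond orders sum to 4 (valence 4) → 0 H
  atom 4: O, bond orders sum to 2 (valence 2) → 0 H
  atom 5: C, bond orders sum to 3 (valence 4) → 1 H
  atom 6: C, bond orders sum to 2 (valence 4) → 2 H
  atom 7: C, bond orders sum to 2 (valence 4) → 2 H
  atom 8: C, bond orders sum to 2 (valence 4) → 2 H
  atom 9: Cl (halogen, monovalent) → 0 H
  atom 10: C, bond orders sum to 3 (valence 4) → 1 H
  atom 11: C, bond orders sum to 2 (valence 4) → 2 H
  atom 12: C, bond orders sum to 1 (valence 4) → 3 H
  atom 13: C, bond orders sum to 4 (valence 4) → 0 H
  atom 14: O, bond orders sum to 2 (valence 2) → 0 H
  atom 15: O, bond orders sum to 2 (valence 2) → 0 H
  atom 16: C with explicit H count 3
Totals → C:11, H:19, Cl:1, O:4.

C11H19ClO4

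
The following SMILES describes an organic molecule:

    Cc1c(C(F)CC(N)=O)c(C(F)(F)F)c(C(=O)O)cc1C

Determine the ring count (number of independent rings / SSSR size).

1

In SMILES, each pair of matching ring-closure digits denotes one ring-closing bond; the number of such bonds equals the number of independent rings.
Ring-closure bonds here: 1.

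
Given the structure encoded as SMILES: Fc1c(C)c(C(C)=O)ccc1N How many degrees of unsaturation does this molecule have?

Molecular formula: C9H10FNO.
DoU = (2C + 2 + N − H − X) / 2, where X is the halogen count and O/S are ignored.
    = (2·9 + 2 + 1 − 10 − 1) / 2 = 10 / 2 = 5.

5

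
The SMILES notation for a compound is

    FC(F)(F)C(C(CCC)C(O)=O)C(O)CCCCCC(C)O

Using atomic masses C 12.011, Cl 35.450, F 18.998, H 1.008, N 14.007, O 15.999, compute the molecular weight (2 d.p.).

328.37 g/mol

First, the molecular formula is C15H27F3O4 (counting implicit H from valence).
  C: 15 × 12.011 = 180.165
  F: 3 × 18.998 = 56.994
  H: 27 × 1.008 = 27.216
  O: 4 × 15.999 = 63.996
Sum: 15×12.011 + 3×18.998 + 27×1.008 + 4×15.999 = 328.371 → 328.37 g/mol.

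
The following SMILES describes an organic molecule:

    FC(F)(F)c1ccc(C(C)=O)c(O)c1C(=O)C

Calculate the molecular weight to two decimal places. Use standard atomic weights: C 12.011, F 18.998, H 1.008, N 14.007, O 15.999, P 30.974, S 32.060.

First, the molecular formula is C11H9F3O3 (counting implicit H from valence).
  C: 11 × 12.011 = 132.121
  F: 3 × 18.998 = 56.994
  H: 9 × 1.008 = 9.072
  O: 3 × 15.999 = 47.997
Sum: 11×12.011 + 3×18.998 + 9×1.008 + 3×15.999 = 246.184 → 246.18 g/mol.

246.18 g/mol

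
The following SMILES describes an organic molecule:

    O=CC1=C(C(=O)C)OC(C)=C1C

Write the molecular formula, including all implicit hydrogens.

C9H10O3

Walk through each heavy atom and fill implicit hydrogens from standard valence (C 4, N 3, O 2, S 2, halogen 1):
  atom 1: O, bond orders sum to 2 (valence 2) → 0 H
  atom 2: C, bond orders sum to 3 (valence 4) → 1 H
  atom 3: C, bond orders sum to 4 (valence 4) → 0 H
  atom 4: C, bond orders sum to 4 (valence 4) → 0 H
  atom 5: C, bond orders sum to 4 (valence 4) → 0 H
  atom 6: O, bond orders sum to 2 (valence 2) → 0 H
  atom 7: C, bond orders sum to 1 (valence 4) → 3 H
  atom 8: O, bond orders sum to 2 (valence 2) → 0 H
  atom 9: C, bond orders sum to 4 (valence 4) → 0 H
  atom 10: C, bond orders sum to 1 (valence 4) → 3 H
  atom 11: C, bond orders sum to 4 (valence 4) → 0 H
  atom 12: C, bond orders sum to 1 (valence 4) → 3 H
Totals → C:9, H:10, O:3.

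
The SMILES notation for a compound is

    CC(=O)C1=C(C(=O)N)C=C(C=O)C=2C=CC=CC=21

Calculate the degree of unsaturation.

10

Degree of unsaturation = (number of rings) + (number of π bonds).
Ring closures in the SMILES: 2.
π bonds: 8 double bonds (each 1 DoU) → 8 DoU from unsaturation.
Total DoU = 2 + 8 = 10.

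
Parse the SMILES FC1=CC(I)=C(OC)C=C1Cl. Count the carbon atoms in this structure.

Count every carbon token in the SMILES (each C, including those in ring-closure positions and inside branches).
Carbon count: 7.

7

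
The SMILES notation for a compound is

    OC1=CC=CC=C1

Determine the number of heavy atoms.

7

Every atom symbol written in the SMILES (organic subset) is one heavy atom; implicit H are not written.
Heavy atoms by element → C:6, O:1.
Total: 7.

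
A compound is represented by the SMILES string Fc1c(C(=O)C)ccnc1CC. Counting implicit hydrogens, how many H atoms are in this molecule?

Walk through each heavy atom and fill implicit hydrogens from standard valence (C 4, N 3, O 2, S 2, halogen 1); for lowercase aromatic atoms, an aromatic c carries 1 H when it has two neighbours and 0 H with three, and aromatic n carries 0 H:
  atom 1: F (halogen, monovalent) → 0 H
  atom 2: aromatic c, 3 neighbours → 0 H
  atom 3: aromatic c, 3 neighbours → 0 H
  atom 4: C, bond orders sum to 4 (valence 4) → 0 H
  atom 5: O, bond orders sum to 2 (valence 2) → 0 H
  atom 6: C, bond orders sum to 1 (valence 4) → 3 H
  atom 7: aromatic c, 2 neighbours → 1 H
  atom 8: aromatic c, 2 neighbours → 1 H
  atom 9: aromatic n, 2 neighbours → 0 H
  atom 10: aromatic c, 3 neighbours → 0 H
  atom 11: C, bond orders sum to 2 (valence 4) → 2 H
  atom 12: C, bond orders sum to 1 (valence 4) → 3 H
Total hydrogens: 10.

10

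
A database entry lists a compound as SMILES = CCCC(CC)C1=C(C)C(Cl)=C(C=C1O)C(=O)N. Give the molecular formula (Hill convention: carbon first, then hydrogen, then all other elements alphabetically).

Walk through each heavy atom and fill implicit hydrogens from standard valence (C 4, N 3, O 2, S 2, halogen 1):
  atom 1: C, bond orders sum to 1 (valence 4) → 3 H
  atom 2: C, bond orders sum to 2 (valence 4) → 2 H
  atom 3: C, bond orders sum to 2 (valence 4) → 2 H
  atom 4: C, bond orders sum to 3 (valence 4) → 1 H
  atom 5: C, bond orders sum to 2 (valence 4) → 2 H
  atom 6: C, bond orders sum to 1 (valence 4) → 3 H
  atom 7: C, bond orders sum to 4 (valence 4) → 0 H
  atom 8: C, bond orders sum to 4 (valence 4) → 0 H
  atom 9: C, bond orders sum to 1 (valence 4) → 3 H
  atom 10: C, bond orders sum to 4 (valence 4) → 0 H
  atom 11: Cl (halogen, monovalent) → 0 H
  atom 12: C, bond orders sum to 4 (valence 4) → 0 H
  atom 13: C, bond orders sum to 3 (valence 4) → 1 H
  atom 14: C, bond orders sum to 4 (valence 4) → 0 H
  atom 15: O, bond orders sum to 1 (valence 2) → 1 H
  atom 16: C, bond orders sum to 4 (valence 4) → 0 H
  atom 17: O, bond orders sum to 2 (valence 2) → 0 H
  atom 18: N, bond orders sum to 1 (valence 3) → 2 H
Totals → C:14, H:20, Cl:1, N:1, O:2.
In Hill order: C14H20ClNO2.

C14H20ClNO2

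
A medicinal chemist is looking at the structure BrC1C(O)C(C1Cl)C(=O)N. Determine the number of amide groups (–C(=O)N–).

The amide motif appears at heavy-atom position 8 in the SMILES.
Other groups present: 1 hydroxyl.
Amide count: 1.

1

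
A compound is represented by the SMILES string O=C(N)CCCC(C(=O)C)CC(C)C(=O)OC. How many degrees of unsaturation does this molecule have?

Molecular formula: C12H21NO4.
DoU = (2C + 2 + N − H − X) / 2, where X is the halogen count and O/S are ignored.
    = (2·12 + 2 + 1 − 21 − 0) / 2 = 6 / 2 = 3.

3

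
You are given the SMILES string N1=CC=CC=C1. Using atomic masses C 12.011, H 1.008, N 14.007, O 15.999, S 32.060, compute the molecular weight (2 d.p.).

First, the molecular formula is C5H5N (counting implicit H from valence).
  C: 5 × 12.011 = 60.055
  H: 5 × 1.008 = 5.040
  N: 1 × 14.007 = 14.007
Sum: 5×12.011 + 5×1.008 + 1×14.007 = 79.102 → 79.10 g/mol.

79.10 g/mol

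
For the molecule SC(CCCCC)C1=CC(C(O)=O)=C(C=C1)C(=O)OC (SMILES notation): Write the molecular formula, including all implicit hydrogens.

C15H20O4S

Walk through each heavy atom and fill implicit hydrogens from standard valence (C 4, N 3, O 2, S 2, halogen 1):
  atom 1: S, bond orders sum to 1 (valence 2) → 1 H
  atom 2: C, bond orders sum to 3 (valence 4) → 1 H
  atom 3: C, bond orders sum to 2 (valence 4) → 2 H
  atom 4: C, bond orders sum to 2 (valence 4) → 2 H
  atom 5: C, bond orders sum to 2 (valence 4) → 2 H
  atom 6: C, bond orders sum to 2 (valence 4) → 2 H
  atom 7: C, bond orders sum to 1 (valence 4) → 3 H
  atom 8: C, bond orders sum to 4 (valence 4) → 0 H
  atom 9: C, bond orders sum to 3 (valence 4) → 1 H
  atom 10: C, bond orders sum to 4 (valence 4) → 0 H
  atom 11: C, bond orders sum to 4 (valence 4) → 0 H
  atom 12: O, bond orders sum to 1 (valence 2) → 1 H
  atom 13: O, bond orders sum to 2 (valence 2) → 0 H
  atom 14: C, bond orders sum to 4 (valence 4) → 0 H
  atom 15: C, bond orders sum to 3 (valence 4) → 1 H
  atom 16: C, bond orders sum to 3 (valence 4) → 1 H
  atom 17: C, bond orders sum to 4 (valence 4) → 0 H
  atom 18: O, bond orders sum to 2 (valence 2) → 0 H
  atom 19: O, bond orders sum to 2 (valence 2) → 0 H
  atom 20: C, bond orders sum to 1 (valence 4) → 3 H
Totals → C:15, H:20, O:4, S:1.
In Hill order: C15H20O4S.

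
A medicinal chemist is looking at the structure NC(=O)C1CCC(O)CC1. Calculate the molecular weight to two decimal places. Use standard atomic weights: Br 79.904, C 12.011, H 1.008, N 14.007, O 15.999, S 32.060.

143.19 g/mol

First, the molecular formula is C7H13NO2 (counting implicit H from valence).
  C: 7 × 12.011 = 84.077
  H: 13 × 1.008 = 13.104
  N: 1 × 14.007 = 14.007
  O: 2 × 15.999 = 31.998
Sum: 7×12.011 + 13×1.008 + 1×14.007 + 2×15.999 = 143.186 → 143.19 g/mol.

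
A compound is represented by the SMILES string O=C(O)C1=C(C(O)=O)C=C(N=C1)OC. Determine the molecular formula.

C8H7NO5

Walk through each heavy atom and fill implicit hydrogens from standard valence (C 4, N 3, O 2, S 2, halogen 1):
  atom 1: O, bond orders sum to 2 (valence 2) → 0 H
  atom 2: C, bond orders sum to 4 (valence 4) → 0 H
  atom 3: O, bond orders sum to 1 (valence 2) → 1 H
  atom 4: C, bond orders sum to 4 (valence 4) → 0 H
  atom 5: C, bond orders sum to 4 (valence 4) → 0 H
  atom 6: C, bond orders sum to 4 (valence 4) → 0 H
  atom 7: O, bond orders sum to 1 (valence 2) → 1 H
  atom 8: O, bond orders sum to 2 (valence 2) → 0 H
  atom 9: C, bond orders sum to 3 (valence 4) → 1 H
  atom 10: C, bond orders sum to 4 (valence 4) → 0 H
  atom 11: N, bond orders sum to 3 (valence 3) → 0 H
  atom 12: C, bond orders sum to 3 (valence 4) → 1 H
  atom 13: O, bond orders sum to 2 (valence 2) → 0 H
  atom 14: C, bond orders sum to 1 (valence 4) → 3 H
Totals → C:8, H:7, N:1, O:5.
In Hill order: C8H7NO5.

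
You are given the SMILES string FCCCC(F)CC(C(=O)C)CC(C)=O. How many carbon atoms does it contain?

11

Count every carbon token in the SMILES (each C, including those in ring-closure positions and inside branches).
Carbon count: 11.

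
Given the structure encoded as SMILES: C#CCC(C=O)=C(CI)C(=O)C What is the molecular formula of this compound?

Walk through each heavy atom and fill implicit hydrogens from standard valence (C 4, N 3, O 2, S 2, halogen 1):
  atom 1: C, bond orders sum to 3 (valence 4) → 1 H
  atom 2: C, bond orders sum to 4 (valence 4) → 0 H
  atom 3: C, bond orders sum to 2 (valence 4) → 2 H
  atom 4: C, bond orders sum to 4 (valence 4) → 0 H
  atom 5: C, bond orders sum to 3 (valence 4) → 1 H
  atom 6: O, bond orders sum to 2 (valence 2) → 0 H
  atom 7: C, bond orders sum to 4 (valence 4) → 0 H
  atom 8: C, bond orders sum to 2 (valence 4) → 2 H
  atom 9: I (halogen, monovalent) → 0 H
  atom 10: C, bond orders sum to 4 (valence 4) → 0 H
  atom 11: O, bond orders sum to 2 (valence 2) → 0 H
  atom 12: C, bond orders sum to 1 (valence 4) → 3 H
Totals → C:9, H:9, I:1, O:2.
In Hill order: C9H9IO2.

C9H9IO2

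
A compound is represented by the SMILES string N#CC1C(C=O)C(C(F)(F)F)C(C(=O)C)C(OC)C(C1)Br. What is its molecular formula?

Walk through each heavy atom and fill implicit hydrogens from standard valence (C 4, N 3, O 2, S 2, halogen 1):
  atom 1: N, bond orders sum to 3 (valence 3) → 0 H
  atom 2: C, bond orders sum to 4 (valence 4) → 0 H
  atom 3: C, bond orders sum to 3 (valence 4) → 1 H
  atom 4: C, bond orders sum to 3 (valence 4) → 1 H
  atom 5: C, bond orders sum to 3 (valence 4) → 1 H
  atom 6: O, bond orders sum to 2 (valence 2) → 0 H
  atom 7: C, bond orders sum to 3 (valence 4) → 1 H
  atom 8: C, bond orders sum to 4 (valence 4) → 0 H
  atom 9: F (halogen, monovalent) → 0 H
  atom 10: F (halogen, monovalent) → 0 H
  atom 11: F (halogen, monovalent) → 0 H
  atom 12: C, bond orders sum to 3 (valence 4) → 1 H
  atom 13: C, bond orders sum to 4 (valence 4) → 0 H
  atom 14: O, bond orders sum to 2 (valence 2) → 0 H
  atom 15: C, bond orders sum to 1 (valence 4) → 3 H
  atom 16: C, bond orders sum to 3 (valence 4) → 1 H
  atom 17: O, bond orders sum to 2 (valence 2) → 0 H
  atom 18: C, bond orders sum to 1 (valence 4) → 3 H
  atom 19: C, bond orders sum to 3 (valence 4) → 1 H
  atom 20: C, bond orders sum to 2 (valence 4) → 2 H
  atom 21: Br (halogen, monovalent) → 0 H
Totals → C:13, H:15, Br:1, F:3, N:1, O:3.
In Hill order: C13H15BrF3NO3.

C13H15BrF3NO3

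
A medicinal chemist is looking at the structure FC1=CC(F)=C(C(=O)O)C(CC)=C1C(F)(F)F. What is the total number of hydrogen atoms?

Walk through each heavy atom and fill implicit hydrogens from standard valence (C 4, N 3, O 2, S 2, halogen 1):
  atom 1: F (halogen, monovalent) → 0 H
  atom 2: C, bond orders sum to 4 (valence 4) → 0 H
  atom 3: C, bond orders sum to 3 (valence 4) → 1 H
  atom 4: C, bond orders sum to 4 (valence 4) → 0 H
  atom 5: F (halogen, monovalent) → 0 H
  atom 6: C, bond orders sum to 4 (valence 4) → 0 H
  atom 7: C, bond orders sum to 4 (valence 4) → 0 H
  atom 8: O, bond orders sum to 2 (valence 2) → 0 H
  atom 9: O, bond orders sum to 1 (valence 2) → 1 H
  atom 10: C, bond orders sum to 4 (valence 4) → 0 H
  atom 11: C, bond orders sum to 2 (valence 4) → 2 H
  atom 12: C, bond orders sum to 1 (valence 4) → 3 H
  atom 13: C, bond orders sum to 4 (valence 4) → 0 H
  atom 14: C, bond orders sum to 4 (valence 4) → 0 H
  atom 15: F (halogen, monovalent) → 0 H
  atom 16: F (halogen, monovalent) → 0 H
  atom 17: F (halogen, monovalent) → 0 H
Total hydrogens: 7.

7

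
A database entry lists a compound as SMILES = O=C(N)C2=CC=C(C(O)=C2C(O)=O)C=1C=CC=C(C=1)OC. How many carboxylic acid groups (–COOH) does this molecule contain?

1

The carboxylic acid motif appears at heavy-atom position 11 in the SMILES.
Other groups present: 1 amide, 1 ether, 1 hydroxyl.
Carboxylic acid count: 1.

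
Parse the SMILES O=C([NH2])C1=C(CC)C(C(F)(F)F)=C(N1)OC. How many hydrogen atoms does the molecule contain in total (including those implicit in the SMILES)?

Walk through each heavy atom and fill implicit hydrogens from standard valence (C 4, N 3, O 2, S 2, halogen 1):
  atom 1: O, bond orders sum to 2 (valence 2) → 0 H
  atom 2: C, bond orders sum to 4 (valence 4) → 0 H
  atom 3: N with explicit H count 2
  atom 4: C, bond orders sum to 4 (valence 4) → 0 H
  atom 5: C, bond orders sum to 4 (valence 4) → 0 H
  atom 6: C, bond orders sum to 2 (valence 4) → 2 H
  atom 7: C, bond orders sum to 1 (valence 4) → 3 H
  atom 8: C, bond orders sum to 4 (valence 4) → 0 H
  atom 9: C, bond orders sum to 4 (valence 4) → 0 H
  atom 10: F (halogen, monovalent) → 0 H
  atom 11: F (halogen, monovalent) → 0 H
  atom 12: F (halogen, monovalent) → 0 H
  atom 13: C, bond orders sum to 4 (valence 4) → 0 H
  atom 14: N, bond orders sum to 2 (valence 3) → 1 H
  atom 15: O, bond orders sum to 2 (valence 2) → 0 H
  atom 16: C, bond orders sum to 1 (valence 4) → 3 H
Total hydrogens: 11.

11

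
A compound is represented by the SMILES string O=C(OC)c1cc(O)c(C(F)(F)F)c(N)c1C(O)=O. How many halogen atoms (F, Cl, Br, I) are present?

3

Halogen atoms appear at heavy-atom positions 11, 12, 13 (3×F).
Other groups present: 1 carboxylic acid, 1 ester, 1 hydroxyl, 1 primary amine.
Halogen count: 3.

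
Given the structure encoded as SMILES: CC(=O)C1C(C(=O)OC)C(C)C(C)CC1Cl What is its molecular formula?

C12H19ClO3

Walk through each heavy atom and fill implicit hydrogens from standard valence (C 4, N 3, O 2, S 2, halogen 1):
  atom 1: C, bond orders sum to 1 (valence 4) → 3 H
  atom 2: C, bond orders sum to 4 (valence 4) → 0 H
  atom 3: O, bond orders sum to 2 (valence 2) → 0 H
  atom 4: C, bond orders sum to 3 (valence 4) → 1 H
  atom 5: C, bond orders sum to 3 (valence 4) → 1 H
  atom 6: C, bond orders sum to 4 (valence 4) → 0 H
  atom 7: O, bond orders sum to 2 (valence 2) → 0 H
  atom 8: O, bond orders sum to 2 (valence 2) → 0 H
  atom 9: C, bond orders sum to 1 (valence 4) → 3 H
  atom 10: C, bond orders sum to 3 (valence 4) → 1 H
  atom 11: C, bond orders sum to 1 (valence 4) → 3 H
  atom 12: C, bond orders sum to 3 (valence 4) → 1 H
  atom 13: C, bond orders sum to 1 (valence 4) → 3 H
  atom 14: C, bond orders sum to 2 (valence 4) → 2 H
  atom 15: C, bond orders sum to 3 (valence 4) → 1 H
  atom 16: Cl (halogen, monovalent) → 0 H
Totals → C:12, H:19, Cl:1, O:3.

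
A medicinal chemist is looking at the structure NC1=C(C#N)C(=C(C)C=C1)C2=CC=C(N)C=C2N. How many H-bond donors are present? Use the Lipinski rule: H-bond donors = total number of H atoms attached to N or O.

Donors: find every N or O and count the H atoms it carries.
  atom 1 (N): bond orders sum to 1 → 2 H
  atom 5 (N): bond orders sum to 3 → 0 H
  atom 15 (N): bond orders sum to 1 → 2 H
  atom 18 (N): bond orders sum to 1 → 2 H
Lipinski HBD = 6.

6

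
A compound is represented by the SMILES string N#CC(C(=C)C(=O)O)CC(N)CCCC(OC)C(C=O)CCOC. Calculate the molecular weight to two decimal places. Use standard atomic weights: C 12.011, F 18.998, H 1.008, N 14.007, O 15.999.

First, the molecular formula is C17H28N2O5 (counting implicit H from valence).
  C: 17 × 12.011 = 204.187
  H: 28 × 1.008 = 28.224
  N: 2 × 14.007 = 28.014
  O: 5 × 15.999 = 79.995
Sum: 17×12.011 + 28×1.008 + 2×14.007 + 5×15.999 = 340.420 → 340.42 g/mol.

340.42 g/mol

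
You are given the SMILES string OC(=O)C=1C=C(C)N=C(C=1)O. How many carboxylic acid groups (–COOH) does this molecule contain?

1

The carboxylic acid motif appears at heavy-atom position 2 in the SMILES.
Other groups present: 1 hydroxyl.
Carboxylic acid count: 1.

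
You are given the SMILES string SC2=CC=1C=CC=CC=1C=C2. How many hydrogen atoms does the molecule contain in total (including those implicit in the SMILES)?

8

Walk through each heavy atom and fill implicit hydrogens from standard valence (C 4, N 3, O 2, S 2, halogen 1):
  atom 1: S, bond orders sum to 1 (valence 2) → 1 H
  atom 2: C, bond orders sum to 4 (valence 4) → 0 H
  atom 3: C, bond orders sum to 3 (valence 4) → 1 H
  atom 4: C, bond orders sum to 4 (valence 4) → 0 H
  atom 5: C, bond orders sum to 3 (valence 4) → 1 H
  atom 6: C, bond orders sum to 3 (valence 4) → 1 H
  atom 7: C, bond orders sum to 3 (valence 4) → 1 H
  atom 8: C, bond orders sum to 3 (valence 4) → 1 H
  atom 9: C, bond orders sum to 4 (valence 4) → 0 H
  atom 10: C, bond orders sum to 3 (valence 4) → 1 H
  atom 11: C, bond orders sum to 3 (valence 4) → 1 H
Total hydrogens: 8.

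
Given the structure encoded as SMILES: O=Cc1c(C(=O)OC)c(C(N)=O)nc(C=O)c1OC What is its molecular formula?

Walk through each heavy atom and fill implicit hydrogens from standard valence (C 4, N 3, O 2, S 2, halogen 1); for lowercase aromatic atoms, an aromatic c carries 1 H when it has two neighbours and 0 H with three, and aromatic n carries 0 H:
  atom 1: O, bond orders sum to 2 (valence 2) → 0 H
  atom 2: C, bond orders sum to 3 (valence 4) → 1 H
  atom 3: aromatic c, 3 neighbours → 0 H
  atom 4: aromatic c, 3 neighbours → 0 H
  atom 5: C, bond orders sum to 4 (valence 4) → 0 H
  atom 6: O, bond orders sum to 2 (valence 2) → 0 H
  atom 7: O, bond orders sum to 2 (valence 2) → 0 H
  atom 8: C, bond orders sum to 1 (valence 4) → 3 H
  atom 9: aromatic c, 3 neighbours → 0 H
  atom 10: C, bond orders sum to 4 (valence 4) → 0 H
  atom 11: N, bond orders sum to 1 (valence 3) → 2 H
  atom 12: O, bond orders sum to 2 (valence 2) → 0 H
  atom 13: aromatic n, 2 neighbours → 0 H
  atom 14: aromatic c, 3 neighbours → 0 H
  atom 15: C, bond orders sum to 3 (valence 4) → 1 H
  atom 16: O, bond orders sum to 2 (valence 2) → 0 H
  atom 17: aromatic c, 3 neighbours → 0 H
  atom 18: O, bond orders sum to 2 (valence 2) → 0 H
  atom 19: C, bond orders sum to 1 (valence 4) → 3 H
Totals → C:11, H:10, N:2, O:6.
In Hill order: C11H10N2O6.

C11H10N2O6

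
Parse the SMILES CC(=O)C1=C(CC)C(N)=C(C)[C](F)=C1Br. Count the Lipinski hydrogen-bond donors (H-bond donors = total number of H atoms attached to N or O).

Donors: find every N or O and count the H atoms it carries.
  atom 3 (O): bond orders sum to 2 → 0 H
  atom 9 (N): bond orders sum to 1 → 2 H
Lipinski HBD = 2.

2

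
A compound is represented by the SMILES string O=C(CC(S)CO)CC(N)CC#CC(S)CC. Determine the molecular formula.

C12H21NO2S2

Walk through each heavy atom and fill implicit hydrogens from standard valence (C 4, N 3, O 2, S 2, halogen 1):
  atom 1: O, bond orders sum to 2 (valence 2) → 0 H
  atom 2: C, bond orders sum to 4 (valence 4) → 0 H
  atom 3: C, bond orders sum to 2 (valence 4) → 2 H
  atom 4: C, bond orders sum to 3 (valence 4) → 1 H
  atom 5: S, bond orders sum to 1 (valence 2) → 1 H
  atom 6: C, bond orders sum to 2 (valence 4) → 2 H
  atom 7: O, bond orders sum to 1 (valence 2) → 1 H
  atom 8: C, bond orders sum to 2 (valence 4) → 2 H
  atom 9: C, bond orders sum to 3 (valence 4) → 1 H
  atom 10: N, bond orders sum to 1 (valence 3) → 2 H
  atom 11: C, bond orders sum to 2 (valence 4) → 2 H
  atom 12: C, bond orders sum to 4 (valence 4) → 0 H
  atom 13: C, bond orders sum to 4 (valence 4) → 0 H
  atom 14: C, bond orders sum to 3 (valence 4) → 1 H
  atom 15: S, bond orders sum to 1 (valence 2) → 1 H
  atom 16: C, bond orders sum to 2 (valence 4) → 2 H
  atom 17: C, bond orders sum to 1 (valence 4) → 3 H
Totals → C:12, H:21, N:1, O:2, S:2.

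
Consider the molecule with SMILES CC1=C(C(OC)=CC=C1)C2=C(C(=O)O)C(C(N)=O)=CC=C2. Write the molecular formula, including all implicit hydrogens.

C16H15NO4

Walk through each heavy atom and fill implicit hydrogens from standard valence (C 4, N 3, O 2, S 2, halogen 1):
  atom 1: C, bond orders sum to 1 (valence 4) → 3 H
  atom 2: C, bond orders sum to 4 (valence 4) → 0 H
  atom 3: C, bond orders sum to 4 (valence 4) → 0 H
  atom 4: C, bond orders sum to 4 (valence 4) → 0 H
  atom 5: O, bond orders sum to 2 (valence 2) → 0 H
  atom 6: C, bond orders sum to 1 (valence 4) → 3 H
  atom 7: C, bond orders sum to 3 (valence 4) → 1 H
  atom 8: C, bond orders sum to 3 (valence 4) → 1 H
  atom 9: C, bond orders sum to 3 (valence 4) → 1 H
  atom 10: C, bond orders sum to 4 (valence 4) → 0 H
  atom 11: C, bond orders sum to 4 (valence 4) → 0 H
  atom 12: C, bond orders sum to 4 (valence 4) → 0 H
  atom 13: O, bond orders sum to 2 (valence 2) → 0 H
  atom 14: O, bond orders sum to 1 (valence 2) → 1 H
  atom 15: C, bond orders sum to 4 (valence 4) → 0 H
  atom 16: C, bond orders sum to 4 (valence 4) → 0 H
  atom 17: N, bond orders sum to 1 (valence 3) → 2 H
  atom 18: O, bond orders sum to 2 (valence 2) → 0 H
  atom 19: C, bond orders sum to 3 (valence 4) → 1 H
  atom 20: C, bond orders sum to 3 (valence 4) → 1 H
  atom 21: C, bond orders sum to 3 (valence 4) → 1 H
Totals → C:16, H:15, N:1, O:4.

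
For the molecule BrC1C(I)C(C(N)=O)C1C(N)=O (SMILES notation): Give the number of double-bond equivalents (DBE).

3

Molecular formula: C6H8BrIN2O2.
DoU = (2C + 2 + N − H − X) / 2, where X is the halogen count and O/S are ignored.
    = (2·6 + 2 + 2 − 8 − 2) / 2 = 6 / 2 = 3.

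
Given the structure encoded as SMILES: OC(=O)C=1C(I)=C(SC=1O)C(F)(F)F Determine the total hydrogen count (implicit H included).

Walk through each heavy atom and fill implicit hydrogens from standard valence (C 4, N 3, O 2, S 2, halogen 1):
  atom 1: O, bond orders sum to 1 (valence 2) → 1 H
  atom 2: C, bond orders sum to 4 (valence 4) → 0 H
  atom 3: O, bond orders sum to 2 (valence 2) → 0 H
  atom 4: C, bond orders sum to 4 (valence 4) → 0 H
  atom 5: C, bond orders sum to 4 (valence 4) → 0 H
  atom 6: I (halogen, monovalent) → 0 H
  atom 7: C, bond orders sum to 4 (valence 4) → 0 H
  atom 8: S, bond orders sum to 2 (valence 2) → 0 H
  atom 9: C, bond orders sum to 4 (valence 4) → 0 H
  atom 10: O, bond orders sum to 1 (valence 2) → 1 H
  atom 11: C, bond orders sum to 4 (valence 4) → 0 H
  atom 12: F (halogen, monovalent) → 0 H
  atom 13: F (halogen, monovalent) → 0 H
  atom 14: F (halogen, monovalent) → 0 H
Total hydrogens: 2.

2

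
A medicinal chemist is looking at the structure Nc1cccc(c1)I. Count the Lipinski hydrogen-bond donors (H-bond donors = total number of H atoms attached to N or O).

Donors: find every N or O and count the H atoms it carries.
  atom 1 (N): bond orders sum to 1 → 2 H
Lipinski HBD = 2.

2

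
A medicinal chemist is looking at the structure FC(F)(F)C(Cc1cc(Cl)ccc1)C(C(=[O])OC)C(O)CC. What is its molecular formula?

Walk through each heavy atom and fill implicit hydrogens from standard valence (C 4, N 3, O 2, S 2, halogen 1); for lowercase aromatic atoms, an aromatic c carries 1 H when it has two neighbours and 0 H with three, and aromatic n carries 0 H:
  atom 1: F (halogen, monovalent) → 0 H
  atom 2: C, bond orders sum to 4 (valence 4) → 0 H
  atom 3: F (halogen, monovalent) → 0 H
  atom 4: F (halogen, monovalent) → 0 H
  atom 5: C, bond orders sum to 3 (valence 4) → 1 H
  atom 6: C, bond orders sum to 2 (valence 4) → 2 H
  atom 7: aromatic c, 3 neighbours → 0 H
  atom 8: aromatic c, 2 neighbours → 1 H
  atom 9: aromatic c, 3 neighbours → 0 H
  atom 10: Cl (halogen, monovalent) → 0 H
  atom 11: aromatic c, 2 neighbours → 1 H
  atom 12: aromatic c, 2 neighbours → 1 H
  atom 13: aromatic c, 2 neighbours → 1 H
  atom 14: C, bond orders sum to 3 (valence 4) → 1 H
  atom 15: C, bond orders sum to 4 (valence 4) → 0 H
  atom 16: O with explicit H count 0
  atom 17: O, bond orders sum to 2 (valence 2) → 0 H
  atom 18: C, bond orders sum to 1 (valence 4) → 3 H
  atom 19: C, bond orders sum to 3 (valence 4) → 1 H
  atom 20: O, bond orders sum to 1 (valence 2) → 1 H
  atom 21: C, bond orders sum to 2 (valence 4) → 2 H
  atom 22: C, bond orders sum to 1 (valence 4) → 3 H
Totals → C:15, H:18, Cl:1, F:3, O:3.

C15H18ClF3O3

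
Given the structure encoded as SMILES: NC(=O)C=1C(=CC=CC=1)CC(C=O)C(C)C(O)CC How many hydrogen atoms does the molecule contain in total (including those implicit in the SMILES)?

Walk through each heavy atom and fill implicit hydrogens from standard valence (C 4, N 3, O 2, S 2, halogen 1):
  atom 1: N, bond orders sum to 1 (valence 3) → 2 H
  atom 2: C, bond orders sum to 4 (valence 4) → 0 H
  atom 3: O, bond orders sum to 2 (valence 2) → 0 H
  atom 4: C, bond orders sum to 4 (valence 4) → 0 H
  atom 5: C, bond orders sum to 4 (valence 4) → 0 H
  atom 6: C, bond orders sum to 3 (valence 4) → 1 H
  atom 7: C, bond orders sum to 3 (valence 4) → 1 H
  atom 8: C, bond orders sum to 3 (valence 4) → 1 H
  atom 9: C, bond orders sum to 3 (valence 4) → 1 H
  atom 10: C, bond orders sum to 2 (valence 4) → 2 H
  atom 11: C, bond orders sum to 3 (valence 4) → 1 H
  atom 12: C, bond orders sum to 3 (valence 4) → 1 H
  atom 13: O, bond orders sum to 2 (valence 2) → 0 H
  atom 14: C, bond orders sum to 3 (valence 4) → 1 H
  atom 15: C, bond orders sum to 1 (valence 4) → 3 H
  atom 16: C, bond orders sum to 3 (valence 4) → 1 H
  atom 17: O, bond orders sum to 1 (valence 2) → 1 H
  atom 18: C, bond orders sum to 2 (valence 4) → 2 H
  atom 19: C, bond orders sum to 1 (valence 4) → 3 H
Total hydrogens: 21.

21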